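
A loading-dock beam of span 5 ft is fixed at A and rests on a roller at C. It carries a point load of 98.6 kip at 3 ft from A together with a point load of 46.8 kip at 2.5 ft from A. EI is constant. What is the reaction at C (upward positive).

Release the roller at C. Primary structure: cantilever fixed at A.
Free-end deflection of the primary structure under the applied loading (downward +):
  point load 98.6 at a = 3: Pa²(3L − a)/(6EI) = 1775/EI
  point load 46.8 at a = 2.5: Pa²(3L − a)/(6EI) = 609.4/EI
  δ_0 = 2384/EI
Flexibility coefficient — unit upward force at C: δ_{CC} = L³/(3EI) = 41.67/EI.
Compatibility at C: δ_0 − R_C·δ_{CC} = 0, so R_C = 2384/41.67 = 57.22 kip.

R_C = 57.22 kip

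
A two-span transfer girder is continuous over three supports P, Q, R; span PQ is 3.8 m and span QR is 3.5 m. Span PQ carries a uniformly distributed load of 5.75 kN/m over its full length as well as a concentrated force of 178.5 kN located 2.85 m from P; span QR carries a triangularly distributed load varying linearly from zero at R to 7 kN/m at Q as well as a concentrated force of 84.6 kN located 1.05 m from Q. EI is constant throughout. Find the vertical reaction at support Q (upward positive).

R_Q = 262.4 kN

Take M_Q as the redundant. Released structure: two simple spans PQ and QR with a hinge at Q.
End slopes at the hinge Q, treating each span as simply supported:
  span PQ: UDL 5.75: wL³/(24EI) = 13.15/EI
  span PQ: point load 178.5 at a = 2.85: Pab(L + a)/(6LEI) = 141/EI
  span QR: triangular load, peak 7: w₀L³/(45EI) = 6.669/EI
  span QR: point load 84.6 at a = 1.05: Pab(L + b)/(6LEI) = 61.66/EI
  relative rotation θ_0 = (154.1 + 68.33)/EI = 222.4/EI
A unit hogging moment at Q produces rotation L₁/(3EI) + L₂/(3EI) = 2.433/EI.
Slope continuity at Q: θ_0 = M_Q·2.433/EI, so M_Q = 222.4/2.433 = 91.41 kN·m (hogging).
Span PQ, ΣM about P with M_Q applied at Q: R_Q^{PQ}·3.8 = 550.2 + 91.41, so R_Q^{PQ} = 168.9 kN and R_P = 200.3 − 168.9 = 31.49 kN.
Span QR, ΣM about R: R_Q^{QR}·3.5 = 235.9 + 91.41, so R_Q^{QR} = 93.5 kN and R_R = 96.85 − 93.5 = 3.345 kN.
R_Q = 168.9 + 93.5 = 262.4 kN.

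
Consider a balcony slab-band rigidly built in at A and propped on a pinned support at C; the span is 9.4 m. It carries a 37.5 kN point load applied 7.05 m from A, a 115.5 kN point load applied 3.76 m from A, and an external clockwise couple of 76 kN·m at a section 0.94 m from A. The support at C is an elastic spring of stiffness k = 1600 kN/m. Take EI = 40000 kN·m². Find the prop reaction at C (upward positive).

R_C = 45.91 kN

Choose R_C as the redundant. The primary structure is the cantilever fixed at A.
Free-end deflection of the primary structure under the applied loading (downward +):
  point load 37.5 at a = 7.05: Pa²(3L − a)/(6EI) = 6570/EI
  point load 115.5 at a = 3.76: Pa²(3L − a)/(6EI) = 6651/EI
  clockwise couple 76 at a = 0.94: M₀a(2L − a)/(2EI) = 638/EI
  δ_0 = 13859/EI
Flexibility coefficient — unit upward force at C: δ_{CC} = L³/(3EI) = 276.9/EI.
With EI = 40000 kN·m²: δ_0 = 0.34648 m and δ_{CC} = 0.006922 m/kN.
Compatibility — the spring shortens by R_C/k under the reaction it provides: δ_0 − R_C·δ_{CC} = R_C/k. With 1/k = 0.000625 m/kN, R_C = δ_0 / (δ_{CC} + 1/k) = 0.34648 / (0.006922 + 0.000625) = 45.91 kN.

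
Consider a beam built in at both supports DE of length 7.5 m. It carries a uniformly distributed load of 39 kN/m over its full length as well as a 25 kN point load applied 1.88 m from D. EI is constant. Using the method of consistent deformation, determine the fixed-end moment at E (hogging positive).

M_E = 191.6 kN·m

Take the two fixed-end moments M_D, M_E as redundants; the released structure is the simple span DE.
On the primary (simply-supported) span, the end slopes from the loading are:
  at D: UDL 39: wL³/(24EI) = 685.5/EI
  at E: UDL 39: wL³/(24EI) = 685.5/EI
  at D: point load 25 at a = 1.88: Pab(L + b)/(6LEI) = 77.01/EI
  at E: point load 25 at a = 1.88: Pab(L + a)/(6LEI) = 55.06/EI
  θ_D0 = 762.6/EI,  θ_E0 = 740.6/EI
Flexibility coefficients: a unit moment at one end gives L/(3EI) there and L/(6EI) at the far end, so f₁₁ = f₂₂ = 2.5/EI and f₁₂ = f₂₁ = 1.25/EI.
Compatibility — zero rotation at each built-in end:
  2.5 M_D + 1.25 M_E = 762.6
  1.25 M_D + 2.5 M_E = 740.6
Solving the pair gives M_D = 209.2 kN·m and M_E = 191.6 kN·m (hogging).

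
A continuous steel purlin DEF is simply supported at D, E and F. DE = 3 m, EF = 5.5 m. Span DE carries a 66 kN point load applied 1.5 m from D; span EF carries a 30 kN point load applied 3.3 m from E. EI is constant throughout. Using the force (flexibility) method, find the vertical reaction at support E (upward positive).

R_E = 60.99 kN

Release continuity at E by inserting a hinge; the redundant is the internal moment M_E. The primary structure is two simply-supported spans DE and EF.
End slopes at the hinge E, treating each span as simply supported:
  span DE: point load 66 at a = 1.5: Pab(L + a)/(6LEI) = 37.12/EI
  span EF: point load 30 at a = 3.3: Pab(L + b)/(6LEI) = 50.82/EI
  relative rotation θ_0 = (37.12 + 50.82)/EI = 87.94/EI
A unit hogging moment at E produces rotation L₁/(3EI) + L₂/(3EI) = 2.833/EI.
Compatibility: M_E·(L₁+L₂)/(3EI) = θ_0, giving M_E = 31.04 kN·m (hogging).
Span DE, ΣM about D with M_E applied at E: R_E^{DE}·3 = 99 + 31.04, so R_E^{DE} = 43.35 kN and R_D = 66 − 43.35 = 22.65 kN.
Span EF, ΣM about F: R_E^{EF}·5.5 = 66 + 31.04, so R_E^{EF} = 17.64 kN and R_F = 30 − 17.64 = 12.36 kN.
R_E = 43.35 + 17.64 = 60.99 kN.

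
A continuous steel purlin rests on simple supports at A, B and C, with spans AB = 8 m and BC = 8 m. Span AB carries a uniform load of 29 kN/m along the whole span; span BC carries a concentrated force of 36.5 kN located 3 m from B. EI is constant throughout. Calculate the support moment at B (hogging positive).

Take M_B as the redundant. Released structure: two simple spans AB and BC with a hinge at B.
End slopes at the hinge B, treating each span as simply supported:
  span AB: UDL 29: wL³/(24EI) = 618.7/EI
  span BC: point load 36.5 at a = 3: Pab(L + b)/(6LEI) = 148.3/EI
  relative rotation θ_0 = (618.7 + 148.3)/EI = 766.9/EI
A unit hogging moment at B produces rotation L₁/(3EI) + L₂/(3EI) = 5.333/EI.
Slope continuity at B: θ_0 = M_B·5.333/EI, so M_B = 766.9/5.333 = 143.8 kN·m (hogging).

M_B = 143.8 kN·m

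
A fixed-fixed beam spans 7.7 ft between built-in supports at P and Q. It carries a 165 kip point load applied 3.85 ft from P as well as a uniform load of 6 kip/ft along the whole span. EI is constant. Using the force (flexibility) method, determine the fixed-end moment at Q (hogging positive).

M_Q = 188.5 kip·ft

Take the two fixed-end moments M_P, M_Q as redundants; the released structure is the simple span PQ.
Simple-span end rotations at P and Q under the given loads:
  at P: point load 165 at a = 3.85: Pab(L + b)/(6LEI) = 611.4/EI
  at Q: point load 165 at a = 3.85: Pab(L + a)/(6LEI) = 611.4/EI
  at P: UDL 6: wL³/(24EI) = 114.1/EI
  at Q: UDL 6: wL³/(24EI) = 114.1/EI
  θ_P0 = 725.6/EI,  θ_Q0 = 725.6/EI
Flexibility coefficients: a unit moment at one end gives L/(3EI) there and L/(6EI) at the far end, so f₁₁ = f₂₂ = 2.567/EI and f₁₂ = f₂₁ = 1.283/EI.
Compatibility — zero rotation at each built-in end:
  2.567 M_P + 1.283 M_Q = 725.6
  1.283 M_P + 2.567 M_Q = 725.6
Solving the pair gives M_P = 188.5 kip·ft and M_Q = 188.5 kip·ft (hogging).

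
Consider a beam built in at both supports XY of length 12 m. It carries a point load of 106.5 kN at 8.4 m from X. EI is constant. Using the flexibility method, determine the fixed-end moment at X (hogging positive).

M_X = 80.51 kN·m

Take the two fixed-end moments M_X, M_Y as redundants; the released structure is the simple span XY.
Simple-span end rotations at X and Y under the given loads:
  at X: point load 106.5 at a = 8.4: Pab(L + b)/(6LEI) = 697.8/EI
  at Y: point load 106.5 at a = 8.4: Pab(L + a)/(6LEI) = 912.5/EI
  θ_X0 = 697.8/EI,  θ_Y0 = 912.5/EI
Flexibility coefficients: a unit moment at one end gives L/(3EI) there and L/(6EI) at the far end, so f₁₁ = f₂₂ = 4/EI and f₁₂ = f₂₁ = 2/EI.
Compatibility — zero rotation at each built-in end:
  4 M_X + 2 M_Y = 697.8
  2 M_X + 4 M_Y = 912.5
Solving the pair gives M_X = 80.51 kN·m and M_Y = 187.9 kN·m (hogging).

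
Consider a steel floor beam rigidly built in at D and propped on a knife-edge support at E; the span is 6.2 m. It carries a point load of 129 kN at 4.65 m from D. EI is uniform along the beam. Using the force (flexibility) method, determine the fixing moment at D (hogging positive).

Take the reaction at E as the redundant and release it; the primary structure is a cantilever fixed at D.
Free-end deflection of the primary structure under the applied loading (downward +):
  point load 129 at a = 4.65: Pa²(3L − a)/(6EI) = 6485/EI
Flexibility coefficient — unit upward force at E: δ_{EE} = L³/(3EI) = 79.44/EI.
Compatibility at E: δ_0 − R_E·δ_{EE} = 0, so R_E = 6485/79.44 = 81.63 kN.
Moment equilibrium about D: M_D = Σ(load moments about D) − R_E·L = 599.9 − 81.63×6.2 = 93.73 kN·m.

M_D = 93.73 kN·m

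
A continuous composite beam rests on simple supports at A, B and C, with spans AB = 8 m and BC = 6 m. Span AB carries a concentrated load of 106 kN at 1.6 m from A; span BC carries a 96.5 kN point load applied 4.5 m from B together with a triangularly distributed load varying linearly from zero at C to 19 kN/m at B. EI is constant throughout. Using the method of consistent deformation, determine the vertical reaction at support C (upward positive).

Take M_B as the redundant. Released structure: two simple spans AB and BC with a hinge at B.
End slopes at the hinge B, treating each span as simply supported:
  span AB: point load 106 at a = 1.6: Pab(L + a)/(6LEI) = 217.1/EI
  span BC: point load 96.5 at a = 4.5: Pab(L + b)/(6LEI) = 135.7/EI
  span BC: triangular load, peak 19: w₀L³/(45EI) = 91.2/EI
  relative rotation θ_0 = (217.1 + 226.9)/EI = 444/EI
A unit hogging moment at B produces rotation L₁/(3EI) + L₂/(3EI) = 4.667/EI.
Slope continuity at B: θ_0 = M_B·4.667/EI, so M_B = 444/4.667 = 95.14 kN·m (hogging).
Span BC, ΣM about C: R_B^{BC}·6 = 372.8 + 95.14, so R_B^{BC} = 77.98 kN and R_C = 153.5 − 77.98 = 75.52 kN.

R_C = 75.52 kN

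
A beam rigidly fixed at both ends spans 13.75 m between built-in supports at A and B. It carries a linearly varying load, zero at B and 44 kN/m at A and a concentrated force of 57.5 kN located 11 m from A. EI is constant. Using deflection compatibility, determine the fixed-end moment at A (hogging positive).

M_A = 441.2 kN·m

Take the two fixed-end moments M_A, M_B as redundants; the released structure is the simple span AB.
On the primary (simply-supported) span, the end slopes from the loading are:
  at A: triangular load, peak 44: w₀L³/(45EI) = 2542/EI
  at B: triangular load, peak 44: 7w₀L³/(360EI) = 2224/EI
  at A: point load 57.5 at a = 11: Pab(L + b)/(6LEI) = 347.9/EI
  at B: point load 57.5 at a = 11: Pab(L + a)/(6LEI) = 521.8/EI
  θ_A0 = 2890/EI,  θ_B0 = 2746/EI
Flexibility coefficients: a unit moment at one end gives L/(3EI) there and L/(6EI) at the far end, so f₁₁ = f₂₂ = 4.583/EI and f₁₂ = f₂₁ = 2.292/EI.
Compatibility — zero rotation at each built-in end:
  4.583 M_A + 2.292 M_B = 2890
  2.292 M_A + 4.583 M_B = 2746
Solving the pair gives M_A = 441.2 kN·m and M_B = 378.5 kN·m (hogging).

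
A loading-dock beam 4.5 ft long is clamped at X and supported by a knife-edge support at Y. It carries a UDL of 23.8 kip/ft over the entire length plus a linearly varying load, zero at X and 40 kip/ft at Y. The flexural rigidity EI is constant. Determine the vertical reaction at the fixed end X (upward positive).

Remove the prop at Y; the released (primary) structure is a cantilever built in at X.
Downward deflection at the released point Y due to the loads:
  UDL 23.8: wL⁴/(8EI) = 1220/EI
  triangular load, peak 40 at the free end: 11w₀L⁴/(120EI) = 1504/EI
  δ_0 = 2723/EI
Tip deflection under a unit load at Y: L³/(3EI) = 30.38/EI.
The prop prevents deflection at Y: R_Y = δ_0/δ_{YY} = 2723/30.38 = 89.66 kip.
Vertical equilibrium: R_X = ΣP − R_Y = 197.1 − 89.66 = 107.4 kip.

R_X = 107.4 kip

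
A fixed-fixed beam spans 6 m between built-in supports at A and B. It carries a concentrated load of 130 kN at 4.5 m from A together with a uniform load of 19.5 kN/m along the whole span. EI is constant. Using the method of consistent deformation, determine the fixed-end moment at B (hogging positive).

Release both end moments; the primary structure is a simply-supported span AB with redundants M_A and M_B.
On the primary (simply-supported) span, the end slopes from the loading are:
  at A: point load 130 at a = 4.5: Pab(L + b)/(6LEI) = 182.8/EI
  at B: point load 130 at a = 4.5: Pab(L + a)/(6LEI) = 255.9/EI
  at A: UDL 19.5: wL³/(24EI) = 175.5/EI
  at B: UDL 19.5: wL³/(24EI) = 175.5/EI
  θ_A0 = 358.3/EI,  θ_B0 = 431.4/EI
Flexibility coefficients: a unit moment at one end gives L/(3EI) there and L/(6EI) at the far end, so f₁₁ = f₂₂ = 2/EI and f₁₂ = f₂₁ = 1/EI.
Compatibility — zero rotation at each built-in end:
  2 M_A + 1 M_B = 358.3
  1 M_A + 2 M_B = 431.4
Solving the pair gives M_A = 95.06 kN·m and M_B = 168.2 kN·m (hogging).

M_B = 168.2 kN·m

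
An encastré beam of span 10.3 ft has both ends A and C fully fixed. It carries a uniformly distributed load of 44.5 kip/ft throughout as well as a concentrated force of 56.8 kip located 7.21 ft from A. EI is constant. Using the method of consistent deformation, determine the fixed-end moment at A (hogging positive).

M_A = 430.3 kip·ft

Release both end moments; the primary structure is a simply-supported span AC with redundants M_A and M_C.
Simple-span end rotations at A and C under the given loads:
  at A: UDL 44.5: wL³/(24EI) = 2026/EI
  at C: UDL 44.5: wL³/(24EI) = 2026/EI
  at A: point load 56.8 at a = 7.21: Pab(L + b)/(6LEI) = 274.2/EI
  at C: point load 56.8 at a = 7.21: Pab(L + a)/(6LEI) = 358.5/EI
  θ_A0 = 2300/EI,  θ_C0 = 2385/EI
Flexibility coefficients: a unit moment at one end gives L/(3EI) there and L/(6EI) at the far end, so f₁₁ = f₂₂ = 3.433/EI and f₁₂ = f₂₁ = 1.717/EI.
Compatibility — zero rotation at each built-in end:
  3.433 M_A + 1.717 M_C = 2300
  1.717 M_A + 3.433 M_C = 2385
Solving the pair gives M_A = 430.3 kip·ft and M_C = 479.4 kip·ft (hogging).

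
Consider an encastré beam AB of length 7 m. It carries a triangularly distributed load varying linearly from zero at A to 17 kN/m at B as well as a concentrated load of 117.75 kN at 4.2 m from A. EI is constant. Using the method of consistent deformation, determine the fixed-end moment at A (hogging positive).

M_A = 106.9 kN·m

Release both end moments; the primary structure is a simply-supported span AB with redundants M_A and M_B.
Simple-span end rotations at A and B under the given loads:
  at A: triangular load, peak 17: 7w₀L³/(360EI) = 113.4/EI
  at B: triangular load, peak 17: w₀L³/(45EI) = 129.6/EI
  at A: point load 117.75 at a = 4.2: Pab(L + b)/(6LEI) = 323.1/EI
  at B: point load 117.75 at a = 4.2: Pab(L + a)/(6LEI) = 369.3/EI
  θ_A0 = 436.5/EI,  θ_B0 = 498.8/EI
Flexibility coefficients: a unit moment at one end gives L/(3EI) there and L/(6EI) at the far end, so f₁₁ = f₂₂ = 2.333/EI and f₁₂ = f₂₁ = 1.167/EI.
Compatibility — zero rotation at each built-in end:
  2.333 M_A + 1.167 M_B = 436.5
  1.167 M_A + 2.333 M_B = 498.8
Solving the pair gives M_A = 106.9 kN·m and M_B = 160.3 kN·m (hogging).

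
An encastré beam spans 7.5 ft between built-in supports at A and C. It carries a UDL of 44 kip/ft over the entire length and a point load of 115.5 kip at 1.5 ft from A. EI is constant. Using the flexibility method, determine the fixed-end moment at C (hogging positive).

M_C = 234 kip·ft

Release both end moments; the primary structure is a simply-supported span AC with redundants M_A and M_C.
Simple-span end rotations at A and C under the given loads:
  at A: UDL 44: wL³/(24EI) = 773.4/EI
  at C: UDL 44: wL³/(24EI) = 773.4/EI
  at A: point load 115.5 at a = 1.5: Pab(L + b)/(6LEI) = 311.9/EI
  at C: point load 115.5 at a = 1.5: Pab(L + a)/(6LEI) = 207.9/EI
  θ_A0 = 1085/EI,  θ_C0 = 981.3/EI
Flexibility coefficients: a unit moment at one end gives L/(3EI) there and L/(6EI) at the far end, so f₁₁ = f₂₂ = 2.5/EI and f₁₂ = f₂₁ = 1.25/EI.
Compatibility — zero rotation at each built-in end:
  2.5 M_A + 1.25 M_C = 1085
  1.25 M_A + 2.5 M_C = 981.3
Solving the pair gives M_A = 317.1 kip·ft and M_C = 234 kip·ft (hogging).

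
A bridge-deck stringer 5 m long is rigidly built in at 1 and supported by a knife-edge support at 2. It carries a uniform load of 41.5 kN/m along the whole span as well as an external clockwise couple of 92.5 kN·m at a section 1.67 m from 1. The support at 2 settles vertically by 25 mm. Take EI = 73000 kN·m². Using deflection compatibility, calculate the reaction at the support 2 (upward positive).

R_2 = 49.45 kN

Remove the prop at 2; the released (primary) structure is a cantilever built in at 1.
Deflection at 2 on the released cantilever, summing each load's contribution:
  UDL 41.5: wL⁴/(8EI) = 3242/EI
  clockwise couple 92.5 at a = 1.67: M₀a(2L − a)/(2EI) = 643.4/EI
  δ_0 = 3886/EI
Tip deflection under a unit load at 2: L³/(3EI) = 41.67/EI.
With EI = 73000 kN·m²: δ_0 = 0.053227 m and δ_{22} = 0.000571 m/kN.
Compatibility — the beam at 2 must follow the support down by 0.025 m: δ_0 − R_2·δ_{22} = 0.025, so R_2 = (0.053227 − 0.025)/0.000571 = 49.45 kN.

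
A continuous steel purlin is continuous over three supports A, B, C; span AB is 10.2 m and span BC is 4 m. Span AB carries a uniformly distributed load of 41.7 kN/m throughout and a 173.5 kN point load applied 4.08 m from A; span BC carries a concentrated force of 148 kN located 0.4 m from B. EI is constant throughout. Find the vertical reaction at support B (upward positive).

Insert a hinge at B; M_B is the redundant, and each span becomes simply supported.
Discontinuity in slope at B on the released structure — sum the simple-span end rotations:
  span AB: UDL 41.7: wL³/(24EI) = 1844/EI
  span AB: point load 173.5 at a = 4.08: Pab(L + a)/(6LEI) = 1011/EI
  span BC: point load 148 at a = 0.4: Pab(L + b)/(6LEI) = 67.49/EI
  relative rotation θ_0 = (2855 + 67.49)/EI = 2922/EI
A unit hogging moment at B produces rotation L₁/(3EI) + L₂/(3EI) = 4.733/EI.
Slope continuity at B: θ_0 = M_B·4.733/EI, so M_B = 2922/4.733 = 617.4 kN·m (hogging).
Span AB, ΣM about A with M_B applied at B: R_B^{AB}·10.2 = 2877 + 617.4, so R_B^{AB} = 342.6 kN and R_A = 598.8 − 342.6 = 256.2 kN.
Span BC, ΣM about C: R_B^{BC}·4 = 532.8 + 617.4, so R_B^{BC} = 287.5 kN and R_C = 148 − 287.5 = -139.5 kN.
R_B = 342.6 + 287.5 = 630.1 kN.

R_B = 630.1 kN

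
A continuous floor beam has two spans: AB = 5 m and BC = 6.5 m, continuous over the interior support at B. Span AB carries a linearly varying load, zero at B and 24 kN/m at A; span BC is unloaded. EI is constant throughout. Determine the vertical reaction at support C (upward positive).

Release continuity at B by inserting a hinge; the redundant is the internal moment M_B. The primary structure is two simply-supported spans AB and BC.
End slopes at the hinge B, treating each span as simply supported:
  span AB: triangular load, peak 24: 7w₀L³/(360EI) = 58.33/EI
  relative rotation θ_0 = (58.33 + 0)/EI = 58.33/EI
A unit hogging moment at B produces rotation L₁/(3EI) + L₂/(3EI) = 3.833/EI.
Slope continuity at B: θ_0 = M_B·3.833/EI, so M_B = 58.33/3.833 = 15.22 kN·m (hogging).
Span BC, ΣM about C: R_B^{BC}·6.5 = 0 + 15.22, so R_B^{BC} = 2.341 kN and R_C = 0 − 2.341 = -2.341 kN.

R_C = -2.341 kN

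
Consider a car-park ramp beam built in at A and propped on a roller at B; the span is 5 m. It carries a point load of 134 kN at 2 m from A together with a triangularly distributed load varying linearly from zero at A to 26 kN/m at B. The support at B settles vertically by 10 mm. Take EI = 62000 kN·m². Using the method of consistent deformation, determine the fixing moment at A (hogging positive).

Remove the prop at B; the released (primary) structure is a cantilever built in at A.
Deflection at B on the released cantilever, summing each load's contribution:
  point load 134 at a = 2: Pa²(3L − a)/(6EI) = 1161/EI
  triangular load, peak 26 at the free end: 11w₀L⁴/(120EI) = 1490/EI
  δ_0 = 2651/EI
Flexibility coefficient — unit upward force at B: δ_{BB} = L³/(3EI) = 41.67/EI.
With EI = 62000 kN·m²: δ_0 = 0.042757 m and δ_{BB} = 0.000672 m/kN.
Compatibility — the beam at B must follow the support down by 0.01 m: δ_0 − R_B·δ_{BB} = 0.01, so R_B = (0.042757 − 0.01)/0.000672 = 48.74 kN.
Moment equilibrium about A: M_A = Σ(load moments about A) − R_B·L = 484.7 − 48.74×5 = 241 kN·m.

M_A = 241 kN·m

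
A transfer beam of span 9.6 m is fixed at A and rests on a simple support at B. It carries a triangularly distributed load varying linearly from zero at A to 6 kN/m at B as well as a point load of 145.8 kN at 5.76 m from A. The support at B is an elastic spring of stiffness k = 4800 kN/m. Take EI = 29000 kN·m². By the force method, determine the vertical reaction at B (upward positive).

Take the reaction at B as the redundant and release it; the primary structure is a cantilever fixed at A.
Free-end deflection of the primary structure under the applied loading (downward +):
  triangular load, peak 6 at the free end: 11w₀L⁴/(120EI) = 4671/EI
  point load 145.8 at a = 5.76: Pa²(3L − a)/(6EI) = 18575/EI
  δ_0 = 23247/EI
Tip deflection under a unit load at B: L³/(3EI) = 294.9/EI.
With EI = 29000 kN·m²: δ_0 = 0.80161 m and δ_{BB} = 0.010169 m/kN.
Compatibility — the spring shortens by R_B/k under the reaction it provides: δ_0 − R_B·δ_{BB} = R_B/k. With 1/k = 0.000208 m/kN, R_B = δ_0 / (δ_{BB} + 1/k) = 0.80161 / (0.010169 + 0.000208) = 77.24 kN.

R_B = 77.24 kN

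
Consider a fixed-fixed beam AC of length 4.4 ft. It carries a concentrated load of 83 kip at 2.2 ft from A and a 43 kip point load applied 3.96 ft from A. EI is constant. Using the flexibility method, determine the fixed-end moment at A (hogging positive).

M_A = 47.35 kip·ft

Take the two fixed-end moments M_A, M_C as redundants; the released structure is the simple span AC.
On the primary (simply-supported) span, the end slopes from the loading are:
  at A: point load 83 at a = 2.2: Pab(L + b)/(6LEI) = 100.4/EI
  at C: point load 83 at a = 2.2: Pab(L + a)/(6LEI) = 100.4/EI
  at A: point load 43 at a = 3.96: Pab(L + b)/(6LEI) = 13.74/EI
  at C: point load 43 at a = 3.96: Pab(L + a)/(6LEI) = 23.73/EI
  θ_A0 = 114.2/EI,  θ_C0 = 124.2/EI
Flexibility coefficients: a unit moment at one end gives L/(3EI) there and L/(6EI) at the far end, so f₁₁ = f₂₂ = 1.467/EI and f₁₂ = f₂₁ = 0.7333/EI.
Compatibility — zero rotation at each built-in end:
  1.467 M_A + 0.7333 M_C = 114.2
  0.7333 M_A + 1.467 M_C = 124.2
Solving the pair gives M_A = 47.35 kip·ft and M_C = 60.98 kip·ft (hogging).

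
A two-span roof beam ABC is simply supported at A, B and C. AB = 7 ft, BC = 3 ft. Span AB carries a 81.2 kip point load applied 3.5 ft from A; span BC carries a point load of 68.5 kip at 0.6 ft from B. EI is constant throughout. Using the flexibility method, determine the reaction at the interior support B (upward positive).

Insert a hinge at B; M_B is the redundant, and each span becomes simply supported.
End slopes at the hinge B, treating each span as simply supported:
  span AB: point load 81.2 at a = 3.5: Pab(L + a)/(6LEI) = 248.7/EI
  span BC: point load 68.5 at a = 0.6: Pab(L + b)/(6LEI) = 29.59/EI
  relative rotation θ_0 = (248.7 + 29.59)/EI = 278.3/EI
A unit hogging moment at B produces rotation L₁/(3EI) + L₂/(3EI) = 3.333/EI.
Slope continuity at B: θ_0 = M_B·3.333/EI, so M_B = 278.3/3.333 = 83.48 kip·ft (hogging).
Span AB, ΣM about A with M_B applied at B: R_B^{AB}·7 = 284.2 + 83.48, so R_B^{AB} = 52.53 kip and R_A = 81.2 − 52.53 = 28.67 kip.
Span BC, ΣM about C: R_B^{BC}·3 = 164.4 + 83.48, so R_B^{BC} = 82.63 kip and R_C = 68.5 − 82.63 = -14.13 kip.
R_B = 52.53 + 82.63 = 135.2 kip.

R_B = 135.2 kip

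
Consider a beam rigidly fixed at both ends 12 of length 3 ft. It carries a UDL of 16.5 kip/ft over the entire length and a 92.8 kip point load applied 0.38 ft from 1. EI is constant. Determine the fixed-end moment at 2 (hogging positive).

Take the two fixed-end moments M_1, M_2 as redundants; the released structure is the simple span 12.
End rotations of the released simple span under the applied load (×1/EI):
  at 1: UDL 16.5: wL³/(24EI) = 18.56/EI
  at 2: UDL 16.5: wL³/(24EI) = 18.56/EI
  at 1: point load 92.8 at a = 0.38: Pab(L + b)/(6LEI) = 28.85/EI
  at 2: point load 92.8 at a = 0.38: Pab(L + a)/(6LEI) = 17.35/EI
  θ_10 = 47.41/EI,  θ_20 = 35.91/EI
Flexibility coefficients: a unit moment at one end gives L/(3EI) there and L/(6EI) at the far end, so f₁₁ = f₂₂ = 1/EI and f₁₂ = f₂₁ = 0.5/EI.
Compatibility — zero rotation at each built-in end:
  1 M_1 + 0.5 M_2 = 47.41
  0.5 M_1 + 1 M_2 = 35.91
Solving the pair gives M_1 = 39.27 kip·ft and M_2 = 16.28 kip·ft (hogging).

M_2 = 16.28 kip·ft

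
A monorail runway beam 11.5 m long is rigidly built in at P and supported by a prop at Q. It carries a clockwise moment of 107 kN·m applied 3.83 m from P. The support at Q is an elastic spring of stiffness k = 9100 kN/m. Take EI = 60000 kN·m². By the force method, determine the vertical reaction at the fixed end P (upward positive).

R_P = -7.649 kN

Take the reaction at Q as the redundant and release it; the primary structure is a cantilever fixed at P.
Downward deflection at the released point Q due to the loads:
  clockwise couple 107 at a = 3.83: M₀a(2L − a)/(2EI) = 3928/EI
Tip deflection under a unit load at Q: L³/(3EI) = 507/EI.
With EI = 60000 kN·m²: δ_0 = 0.065467 m and δ_{QQ} = 0.008449 m/kN.
Compatibility — the spring shortens by R_Q/k under the reaction it provides: δ_0 − R_Q·δ_{QQ} = R_Q/k. With 1/k = 0.00011 m/kN, R_Q = δ_0 / (δ_{QQ} + 1/k) = 0.065467 / (0.008449 + 0.00011) = 7.649 kN.
Vertical equilibrium: R_P = ΣP − R_Q = 0 − 7.649 = -7.649 kN.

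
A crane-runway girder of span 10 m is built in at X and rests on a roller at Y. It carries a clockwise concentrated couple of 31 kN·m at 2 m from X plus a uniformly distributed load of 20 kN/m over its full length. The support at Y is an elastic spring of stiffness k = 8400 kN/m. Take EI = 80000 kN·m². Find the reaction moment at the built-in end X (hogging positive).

M_X = 285.6 kN·m

Choose R_Y as the redundant. The primary structure is the cantilever fixed at X.
Free-end deflection of the primary structure under the applied loading (downward +):
  clockwise couple 31 at a = 2: M₀a(2L − a)/(2EI) = 558/EI
  UDL 20: wL⁴/(8EI) = 25000/EI
  δ_0 = 25558/EI
Flexibility coefficient — unit upward force at Y: δ_{YY} = L³/(3EI) = 333.3/EI.
With EI = 80000 kN·m²: δ_0 = 0.31948 m and δ_{YY} = 0.004167 m/kN.
Compatibility — the spring shortens by R_Y/k under the reaction it provides: δ_0 − R_Y·δ_{YY} = R_Y/k. With 1/k = 0.000119 m/kN, R_Y = δ_0 / (δ_{YY} + 1/k) = 0.31948 / (0.004167 + 0.000119) = 74.54 kN.
Moment equilibrium about X: M_X = Σ(load moments about X) − R_Y·L = 1031 − 74.54×10 = 285.6 kN·m.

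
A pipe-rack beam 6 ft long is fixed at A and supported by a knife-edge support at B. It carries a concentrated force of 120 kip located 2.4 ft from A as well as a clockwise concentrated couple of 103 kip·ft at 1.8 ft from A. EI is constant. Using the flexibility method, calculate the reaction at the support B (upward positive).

R_B = 38.09 kip

Choose R_B as the redundant. The primary structure is the cantilever fixed at A.
Deflection at B on the released cantilever, summing each load's contribution:
  point load 120 at a = 2.4: Pa²(3L − a)/(6EI) = 1797/EI
  clockwise couple 103 at a = 1.8: M₀a(2L − a)/(2EI) = 945.5/EI
  δ_0 = 2743/EI
Flexibility coefficient — unit upward force at B: δ_{BB} = L³/(3EI) = 72/EI.
Compatibility at B: δ_0 − R_B·δ_{BB} = 0, so R_B = 2743/72 = 38.09 kip.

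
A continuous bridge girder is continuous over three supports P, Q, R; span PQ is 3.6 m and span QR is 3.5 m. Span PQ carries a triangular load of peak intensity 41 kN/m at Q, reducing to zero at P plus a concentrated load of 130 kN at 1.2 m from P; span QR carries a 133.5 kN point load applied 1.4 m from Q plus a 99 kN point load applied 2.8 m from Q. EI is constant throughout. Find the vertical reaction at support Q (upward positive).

R_Q = 256.5 kN

Release continuity at Q by inserting a hinge; the redundant is the internal moment M_Q. The primary structure is two simply-supported spans PQ and QR.
Discontinuity in slope at Q on the released structure — sum the simple-span end rotations:
  span PQ: triangular load, peak 41: w₀L³/(45EI) = 42.51/EI
  span PQ: point load 130 at a = 1.2: Pab(L + a)/(6LEI) = 83.2/EI
  span QR: point load 133.5 at a = 1.4: Pab(L + b)/(6LEI) = 104.7/EI
  span QR: point load 99 at a = 2.8: Pab(L + b)/(6LEI) = 38.81/EI
  relative rotation θ_0 = (125.7 + 143.5)/EI = 269.2/EI
A unit hogging moment at Q produces rotation L₁/(3EI) + L₂/(3EI) = 2.367/EI.
Compatibility: M_Q·(L₁+L₂)/(3EI) = θ_0, giving M_Q = 113.7 kN·m (hogging).
Span PQ, ΣM about P with M_Q applied at Q: R_Q^{PQ}·3.6 = 333.1 + 113.7, so R_Q^{PQ} = 124.1 kN and R_P = 203.8 − 124.1 = 79.67 kN.
Span QR, ΣM about R: R_Q^{QR}·3.5 = 349.6 + 113.7, so R_Q^{QR} = 132.4 kN and R_R = 232.5 − 132.4 = 100.1 kN.
R_Q = 124.1 + 132.4 = 256.5 kN.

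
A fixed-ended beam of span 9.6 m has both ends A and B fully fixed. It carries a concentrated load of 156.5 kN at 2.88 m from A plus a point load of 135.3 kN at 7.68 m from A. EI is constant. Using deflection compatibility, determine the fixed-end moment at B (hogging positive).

Take the two fixed-end moments M_A, M_B as redundants; the released structure is the simple span AB.
Simple-span end rotations at A and B under the given loads:
  at A: point load 156.5 at a = 2.88: Pab(L + b)/(6LEI) = 858.2/EI
  at B: point load 156.5 at a = 2.88: Pab(L + a)/(6LEI) = 656.2/EI
  at A: point load 135.3 at a = 7.68: Pab(L + b)/(6LEI) = 399/EI
  at B: point load 135.3 at a = 7.68: Pab(L + a)/(6LEI) = 598.5/EI
  θ_A0 = 1257/EI,  θ_B0 = 1255/EI
Flexibility coefficients: a unit moment at one end gives L/(3EI) there and L/(6EI) at the far end, so f₁₁ = f₂₂ = 3.2/EI and f₁₂ = f₂₁ = 1.6/EI.
Compatibility — zero rotation at each built-in end:
  3.2 M_A + 1.6 M_B = 1257
  1.6 M_A + 3.2 M_B = 1255
Solving the pair gives M_A = 262.4 kN·m and M_B = 260.9 kN·m (hogging).

M_B = 260.9 kN·m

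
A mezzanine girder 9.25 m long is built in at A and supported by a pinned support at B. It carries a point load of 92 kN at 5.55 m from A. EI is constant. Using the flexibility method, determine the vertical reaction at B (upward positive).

R_B = 39.74 kN

Release the roller at B. Primary structure: cantilever fixed at A.
Downward deflection at the released point B due to the loads:
  point load 92 at a = 5.55: Pa²(3L − a)/(6EI) = 10485/EI
Flexibility coefficient — unit upward force at B: δ_{BB} = L³/(3EI) = 263.8/EI.
Compatibility at B: δ_0 − R_B·δ_{BB} = 0, so R_B = 10485/263.8 = 39.74 kN.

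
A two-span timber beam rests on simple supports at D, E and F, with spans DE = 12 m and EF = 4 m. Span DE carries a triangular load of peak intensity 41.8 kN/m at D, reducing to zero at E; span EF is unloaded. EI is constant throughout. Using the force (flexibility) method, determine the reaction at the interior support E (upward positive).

Take M_E as the redundant. Released structure: two simple spans DE and EF with a hinge at E.
End slopes at the hinge E, treating each span as simply supported:
  span DE: triangular load, peak 41.8: 7w₀L³/(360EI) = 1404/EI
  relative rotation θ_0 = (1404 + 0)/EI = 1404/EI
A unit hogging moment at E produces rotation L₁/(3EI) + L₂/(3EI) = 5.333/EI.
Slope continuity at E: θ_0 = M_E·5.333/EI, so M_E = 1404/5.333 = 263.3 kN·m (hogging).
Span DE, ΣM about D with M_E applied at E: R_E^{DE}·12 = 1003 + 263.3, so R_E^{DE} = 105.5 kN and R_D = 250.8 − 105.5 = 145.3 kN.
Span EF, ΣM about F: R_E^{EF}·4 = 0 + 263.3, so R_E^{EF} = 65.83 kN and R_F = 0 − 65.83 = -65.83 kN.
R_E = 105.5 + 65.83 = 171.4 kN.

R_E = 171.4 kN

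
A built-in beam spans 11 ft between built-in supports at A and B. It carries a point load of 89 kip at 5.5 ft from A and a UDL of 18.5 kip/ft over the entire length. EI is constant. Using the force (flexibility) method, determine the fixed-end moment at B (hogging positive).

M_B = 308.9 kip·ft

Release both end moments; the primary structure is a simply-supported span AB with redundants M_A and M_B.
Simple-span end rotations at A and B under the given loads:
  at A: point load 89 at a = 5.5: Pab(L + b)/(6LEI) = 673.1/EI
  at B: point load 89 at a = 5.5: Pab(L + a)/(6LEI) = 673.1/EI
  at A: UDL 18.5: wL³/(24EI) = 1026/EI
  at B: UDL 18.5: wL³/(24EI) = 1026/EI
  θ_A0 = 1699/EI,  θ_B0 = 1699/EI
Flexibility coefficients: a unit moment at one end gives L/(3EI) there and L/(6EI) at the far end, so f₁₁ = f₂₂ = 3.667/EI and f₁₂ = f₂₁ = 1.833/EI.
Compatibility — zero rotation at each built-in end:
  3.667 M_A + 1.833 M_B = 1699
  1.833 M_A + 3.667 M_B = 1699
Solving the pair gives M_A = 308.9 kip·ft and M_B = 308.9 kip·ft (hogging).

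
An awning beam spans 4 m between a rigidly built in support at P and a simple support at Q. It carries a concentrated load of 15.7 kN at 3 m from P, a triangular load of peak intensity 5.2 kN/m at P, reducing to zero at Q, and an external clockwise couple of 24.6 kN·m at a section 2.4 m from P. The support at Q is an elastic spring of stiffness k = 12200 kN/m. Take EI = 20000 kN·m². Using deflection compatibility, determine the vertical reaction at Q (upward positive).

R_Q = 18.35 kN

Take the reaction at Q as the redundant and release it; the primary structure is a cantilever fixed at P.
Free-end deflection of the primary structure under the applied loading (downward +):
  point load 15.7 at a = 3: Pa²(3L − a)/(6EI) = 211.9/EI
  triangular load, peak 5.2 at the fixed end: w₀L⁴/(30EI) = 44.37/EI
  clockwise couple 24.6 at a = 2.4: M₀a(2L − a)/(2EI) = 165.3/EI
  δ_0 = 421.6/EI
Flexibility coefficient — unit upward force at Q: δ_{QQ} = L³/(3EI) = 21.33/EI.
With EI = 20000 kN·m²: δ_0 = 0.021082 m and δ_{QQ} = 0.001067 m/kN.
Compatibility — the spring shortens by R_Q/k under the reaction it provides: δ_0 − R_Q·δ_{QQ} = R_Q/k. With 1/k = 0.000082 m/kN, R_Q = δ_0 / (δ_{QQ} + 1/k) = 0.021082 / (0.001067 + 0.000082) = 18.35 kN.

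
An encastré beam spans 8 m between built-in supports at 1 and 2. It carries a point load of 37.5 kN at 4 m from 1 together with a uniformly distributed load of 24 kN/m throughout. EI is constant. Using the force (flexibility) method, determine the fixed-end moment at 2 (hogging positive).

Take the two fixed-end moments M_1, M_2 as redundants; the released structure is the simple span 12.
End rotations of the released simple span under the applied load (×1/EI):
  at 1: point load 37.5 at a = 4: Pab(L + b)/(6LEI) = 150/EI
  at 2: point load 37.5 at a = 4: Pab(L + a)/(6LEI) = 150/EI
  at 1: UDL 24: wL³/(24EI) = 512/EI
  at 2: UDL 24: wL³/(24EI) = 512/EI
  θ_10 = 662/EI,  θ_20 = 662/EI
Flexibility coefficients: a unit moment at one end gives L/(3EI) there and L/(6EI) at the far end, so f₁₁ = f₂₂ = 2.667/EI and f₁₂ = f₂₁ = 1.333/EI.
Compatibility — zero rotation at each built-in end:
  2.667 M_1 + 1.333 M_2 = 662
  1.333 M_1 + 2.667 M_2 = 662
Solving the pair gives M_1 = 165.5 kN·m and M_2 = 165.5 kN·m (hogging).

M_2 = 165.5 kN·m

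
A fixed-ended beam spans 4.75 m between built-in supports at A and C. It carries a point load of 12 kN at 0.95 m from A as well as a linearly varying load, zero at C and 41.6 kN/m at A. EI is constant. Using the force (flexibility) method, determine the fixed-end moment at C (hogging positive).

Release both end moments; the primary structure is a simply-supported span AC with redundants M_A and M_C.
End rotations of the released simple span under the applied load (×1/EI):
  at A: point load 12 at a = 0.95: Pab(L + b)/(6LEI) = 13/EI
  at C: point load 12 at a = 0.95: Pab(L + a)/(6LEI) = 8.664/EI
  at A: triangular load, peak 41.6: w₀L³/(45EI) = 99.07/EI
  at C: triangular load, peak 41.6: 7w₀L³/(360EI) = 86.69/EI
  θ_A0 = 112.1/EI,  θ_C0 = 95.35/EI
Flexibility coefficients: a unit moment at one end gives L/(3EI) there and L/(6EI) at the far end, so f₁₁ = f₂₂ = 1.583/EI and f₁₂ = f₂₁ = 0.7917/EI.
Compatibility — zero rotation at each built-in end:
  1.583 M_A + 0.7917 M_C = 112.1
  0.7917 M_A + 1.583 M_C = 95.35
Solving the pair gives M_A = 54.23 kN·m and M_C = 33.11 kN·m (hogging).

M_C = 33.11 kN·m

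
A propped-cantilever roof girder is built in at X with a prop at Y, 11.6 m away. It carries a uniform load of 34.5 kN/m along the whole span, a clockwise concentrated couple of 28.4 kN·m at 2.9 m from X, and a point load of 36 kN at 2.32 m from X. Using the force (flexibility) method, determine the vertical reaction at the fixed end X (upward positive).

Take the reaction at Y as the redundant and release it; the primary structure is a cantilever fixed at X.
Free-end deflection of the primary structure under the applied loading (downward +):
  UDL 34.5: wL⁴/(8EI) = 78084/EI
  clockwise couple 28.4 at a = 2.9: M₀a(2L − a)/(2EI) = 836/EI
  point load 36 at a = 2.32: Pa²(3L − a)/(6EI) = 1049/EI
  δ_0 = 79969/EI
Tip deflection under a unit load at Y: L³/(3EI) = 520.3/EI.
The prop prevents deflection at Y: R_Y = δ_0/δ_{YY} = 79969/520.3 = 153.7 kN.
Vertical equilibrium: R_X = ΣP − R_Y = 436.2 − 153.7 = 282.5 kN.

R_X = 282.5 kN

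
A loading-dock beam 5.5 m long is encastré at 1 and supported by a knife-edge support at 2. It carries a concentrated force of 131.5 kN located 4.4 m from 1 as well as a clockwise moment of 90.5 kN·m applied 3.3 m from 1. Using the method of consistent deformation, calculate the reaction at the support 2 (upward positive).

Take the reaction at 2 as the redundant and release it; the primary structure is a cantilever fixed at 1.
Free-end deflection of the primary structure under the applied loading (downward +):
  point load 131.5 at a = 4.4: Pa²(3L − a)/(6EI) = 5134/EI
  clockwise couple 90.5 at a = 3.3: M₀a(2L − a)/(2EI) = 1150/EI
  δ_0 = 6284/EI
Flexibility coefficient — unit upward force at 2: δ_{22} = L³/(3EI) = 55.46/EI.
Compatibility at 2: δ_0 − R_2·δ_{22} = 0, so R_2 = 6284/55.46 = 113.3 kN.

R_2 = 113.3 kN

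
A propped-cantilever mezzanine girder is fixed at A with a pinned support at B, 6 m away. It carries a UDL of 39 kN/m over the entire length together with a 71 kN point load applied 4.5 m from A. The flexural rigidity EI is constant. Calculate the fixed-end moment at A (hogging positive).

Take the reaction at B as the redundant and release it; the primary structure is a cantilever fixed at A.
Primary-structure tip deflection at B by superposition:
  UDL 39: wL⁴/(8EI) = 6318/EI
  point load 71 at a = 4.5: Pa²(3L − a)/(6EI) = 3235/EI
  δ_0 = 9553/EI
Flexibility coefficient — unit upward force at B: δ_{BB} = L³/(3EI) = 72/EI.
Compatibility at B: δ_0 − R_B·δ_{BB} = 0, so R_B = 9553/72 = 132.7 kN.
Moment equilibrium about A: M_A = Σ(load moments about A) − R_B·L = 1022 − 132.7×6 = 225.4 kN·m.

M_A = 225.4 kN·m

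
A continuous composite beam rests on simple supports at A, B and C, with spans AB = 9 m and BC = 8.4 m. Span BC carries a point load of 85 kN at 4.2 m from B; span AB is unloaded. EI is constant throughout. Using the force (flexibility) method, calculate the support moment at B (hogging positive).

M_B = 64.63 kN·m

Release continuity at B by inserting a hinge; the redundant is the internal moment M_B. The primary structure is two simply-supported spans AB and BC.
Discontinuity in slope at B on the released structure — sum the simple-span end rotations:
  span BC: point load 85 at a = 4.2: Pab(L + b)/(6LEI) = 374.9/EI
  relative rotation θ_0 = (0 + 374.9)/EI = 374.9/EI
A unit hogging moment at B produces rotation L₁/(3EI) + L₂/(3EI) = 5.8/EI.
Compatibility: M_B·(L₁+L₂)/(3EI) = θ_0, giving M_B = 64.63 kN·m (hogging).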